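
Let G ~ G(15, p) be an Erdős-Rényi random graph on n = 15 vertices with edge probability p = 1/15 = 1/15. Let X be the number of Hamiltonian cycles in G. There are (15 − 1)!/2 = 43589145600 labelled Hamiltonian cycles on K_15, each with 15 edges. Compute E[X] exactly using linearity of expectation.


K_15 has (15 − 1)!/2 = 43589145600 labelled Hamiltonian cycles.
For each such Hamiltonian cycle H, let X_H = 1 if all 15 edges of H are present in G. Then P[X_H = 1] = p^{15} = (1/15)^{15} = 1/437893890380859375.
Summing the indicators: E[X] = Σ_H E[X_H] = 43589145600 · p^{15} = 43589145600 · 1/437893890380859375 = 7175168/72081298828125.
Numerically: E[X] ≈ 9.9543e-08.

E[X] = 43589145600 · (1/15)^{15} = 7175168/72081298828125 ≈ 9.9543e-08.


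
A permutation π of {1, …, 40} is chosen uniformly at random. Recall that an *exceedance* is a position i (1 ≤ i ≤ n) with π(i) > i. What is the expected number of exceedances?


Write X = Σ_{i=1}^{40} X_i, where X_i = 1_{π(i) > i}.
For each fixed i, π(i) is uniform over {1, …, 40} (marginal of a uniform permutation), so P[π(i) > i] = (n − i)/n. Summing: Σ_{i=1}^{40} (n − i)/n = (0 + 1 + … + 39)/40 = 40(40 − 1)/(2·40) = (40 − 1)/2.
Hence E[X] = Σ_{i=1}^{40} (40 − i)/40 = 39/2 ≈ 19.5000.

E[X] = 39/2 = 19.5000.


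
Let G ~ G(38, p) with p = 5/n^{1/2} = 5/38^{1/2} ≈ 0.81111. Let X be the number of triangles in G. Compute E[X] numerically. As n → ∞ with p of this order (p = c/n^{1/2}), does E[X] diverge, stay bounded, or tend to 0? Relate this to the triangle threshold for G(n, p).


Number of potential triangles: C(38, 3) = 8436.
Each occurs with probability p³ ≈ (0.81111)³ ≈ 5.3362310e-01.
By linearity: E[X] = C(38, 3)·p³ ≈ 8436 · 5.3362310e-01 ≈ 4501.64444.
Since α = 1/2 < 1, p = c/n^{1/2} ≫ 1/n is above the triangle threshold p ~ 1/n. Asymptotically E[X] ~ (c³/6)·n^{3(1−α)} = (5³/6)·n^{1.5} → ∞; triangles are abundant w.h.p.

E[X] ≈ 4501.64444; in regime p = Θ(1/n^{1/2}) E[X] diverges (above the triangle threshold p ~ 1/n).


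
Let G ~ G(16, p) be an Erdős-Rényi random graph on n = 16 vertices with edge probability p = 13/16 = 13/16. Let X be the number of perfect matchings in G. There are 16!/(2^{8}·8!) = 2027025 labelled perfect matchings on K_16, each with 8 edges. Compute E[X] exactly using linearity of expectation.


K_16 has 16!/(2^{8}·8!) = 2027025 labelled perfect matchings.
For each such perfect matching H, let X_H = 1 if all 8 edges of H are present in G. Then P[X_H = 1] = p^{8} = (13/16)^{8} = 815730721/4294967296.
By linearity: E[X] = Σ_H E[X_H] = 2027025 · p^{8} = 2027025 · 815730721/4294967296 = 1653506564735025/4294967296.
Numerically: E[X] ≈ 384987.

E[X] = 2027025 · (13/16)^{8} = 1653506564735025/4294967296 ≈ 384987.


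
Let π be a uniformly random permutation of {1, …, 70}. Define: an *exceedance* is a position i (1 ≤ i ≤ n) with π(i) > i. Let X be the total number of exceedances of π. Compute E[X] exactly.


Write X = Σ_{i=1}^{70} X_i, where X_i = 1_{π(i) > i}.
For each fixed i, π(i) is uniform over {1, …, 70} (marginal of a uniform permutation), so P[π(i) > i] = (n − i)/n. Summing: Σ_{i=1}^{70} (n − i)/n = (0 + 1 + … + 69)/70 = 70(70 − 1)/(2·70) = (70 − 1)/2.
Hence E[X] = Σ_{i=1}^{70} (70 − i)/70 = 69/2 ≈ 34.500000.

E[X] = 69/2 = 34.500000.


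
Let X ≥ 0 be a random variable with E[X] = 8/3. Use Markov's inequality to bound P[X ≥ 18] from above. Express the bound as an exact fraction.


μ = E[X] = 8/3, a = 18.
Markov: P[X ≥ 18] ≤ μ/a = (8/3)/18 = 4/27.
Numerically: ≈ 0.14815.
(Since a = 18 > μ = 2.66667, the bound 4/27 is < 1 and informative.)

P[X ≥ 18] ≤ 4/27 ≈ 0.14815.


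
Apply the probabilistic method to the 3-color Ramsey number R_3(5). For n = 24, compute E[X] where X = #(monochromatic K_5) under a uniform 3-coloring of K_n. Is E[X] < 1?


E[X] = C(24, 5) · 3^{1 − 10} = 42504 · 3^{−9} = 42504/19683.
As a reduced fraction: E[X] = 14168/6561 ≈ 2.159.
Is E[X] < 1? NO.
Since E[X] ≥ 1, the first-moment bound is inconclusive at n = 24; it does NOT by itself certify R_3(5) > 24.

E[X] = 14168/6561 ≈ 2.159; E[X] ≥ 1; first-moment method inconclusive here.


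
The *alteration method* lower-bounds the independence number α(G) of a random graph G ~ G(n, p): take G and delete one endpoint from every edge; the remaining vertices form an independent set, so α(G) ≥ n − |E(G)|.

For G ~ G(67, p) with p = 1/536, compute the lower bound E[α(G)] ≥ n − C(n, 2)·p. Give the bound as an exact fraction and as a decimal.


E[|E(G)|] = C(67, 2)·p = 2211 · (1/536) = 33/8.
E[α(G)] ≥ n − E[|E(G)|] = 67 − 33/8 = 503/8.
Numerically: ≈ 62.875.
(This is only a lower bound; the true E[α(G)] may be larger.)

E[α(G)] ≥ 503/8 ≈ 62.875.


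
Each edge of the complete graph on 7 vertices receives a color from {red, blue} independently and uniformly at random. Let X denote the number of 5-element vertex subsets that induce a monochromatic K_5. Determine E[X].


Let X = Σ_S X_S over the C(7, 5) = 21 subsets S of size 5, where X_S = 1 if the K_5 on S is monochromatic.
For a fixed S, the K_5 on S has C(5, 2) = 10 edges. P[all 10 edges red] = (1/2)^10, and likewise for blue, so P[monochromatic] = 2·(1/2)^10 = 2^{1 − 10} = 1/512.
By linearity: E[X] = C(7, 5) · 2^{1 − 10} = 21 · 1/512 = 21/512.
Numerically: E[X] ≈ 0.041016.

E[X] = C(7,5)·2^(1−C(5,2)) = 21/512 ≈ 0.041016.


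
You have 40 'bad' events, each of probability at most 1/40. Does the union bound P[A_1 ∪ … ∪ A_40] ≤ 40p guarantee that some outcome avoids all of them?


Union bound: P[∪_{i=1}^{40} A_i] ≤ Σ_i P[A_i] ≤ 40·p = 40·(1/40) = 1.
Numerically: 1 ≈ 1.00000.
Is 1 < 1? NO.
Since the bound 1 is ≥ 1, the union bound is uninformative here; it does NOT by itself certify existence.

40·p = 1 ≈ 1.00000; existence NOT certified by the union bound.


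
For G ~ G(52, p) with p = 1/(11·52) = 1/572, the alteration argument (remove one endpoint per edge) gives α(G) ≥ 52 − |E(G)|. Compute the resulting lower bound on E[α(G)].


E[|E(G)|] = C(52, 2)·p = 1326 · (1/572) = 51/22.
E[α(G)] ≥ n − E[|E(G)|] = 52 − 51/22 = 1093/22.
Numerically: ≈ 49.68182.
(This is only a lower bound; the true E[α(G)] may be larger.)

E[α(G)] ≥ 1093/22 ≈ 49.68182.


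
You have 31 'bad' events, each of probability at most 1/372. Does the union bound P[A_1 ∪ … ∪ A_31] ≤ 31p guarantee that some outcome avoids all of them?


Union bound: P[∪_{i=1}^{31} A_i] ≤ Σ_i P[A_i] ≤ 31·p = 31·(1/372) = 1/12.
Numerically: 1/12 ≈ 0.083.
Is 1/12 < 1? YES.
Since P[∪ A_i] ≤ 1/12 < 1, the complement has P[∩ A_i^c] ≥ 1 − 1/12 = 11/12 > 0, so some outcome avoids every A_i.

31·p = 1/12 ≈ 0.083; existence CERTIFIED by the union bound.


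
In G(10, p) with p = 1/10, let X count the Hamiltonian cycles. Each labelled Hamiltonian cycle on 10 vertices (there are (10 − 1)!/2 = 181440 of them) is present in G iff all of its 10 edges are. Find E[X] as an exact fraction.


K_10 has (10 − 1)!/2 = 181440 labelled Hamiltonian cycles.
For each such Hamiltonian cycle H, let X_H = 1 if all 10 edges of H are present in G. Then P[X_H = 1] = p^{10} = (1/10)^{10} = 1/10000000000.
By linearity: E[X] = Σ_H E[X_H] = 181440 · p^{10} = 181440 · 1/10000000000 = 567/31250000.
Numerically: E[X] ≈ 1.81e-05.

E[X] = 181440 · (1/10)^{10} = 567/31250000 ≈ 1.81e-05.


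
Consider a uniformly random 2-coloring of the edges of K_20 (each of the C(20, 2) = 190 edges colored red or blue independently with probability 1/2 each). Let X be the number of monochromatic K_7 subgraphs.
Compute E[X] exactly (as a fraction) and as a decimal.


Let X = Σ_S X_S over the C(20, 7) = 77520 subsets S of size 7, where X_S = 1 if the K_7 on S is monochromatic.
For a fixed S, the K_7 on S has C(7, 2) = 21 edges. P[all 21 edges red] = (1/2)^21, and likewise for blue, so P[monochromatic] = 2·(1/2)^21 = 2^{1 − 21} = 1/1048576.
By linearity: E[X] = C(20, 7) · 2^{1 − 21} = 77520 · 1/1048576 = 4845/65536.
Numerically: E[X] ≈ 0.07393.

E[X] = C(20,7)·2^(1−C(7,2)) = 4845/65536 ≈ 0.07393.


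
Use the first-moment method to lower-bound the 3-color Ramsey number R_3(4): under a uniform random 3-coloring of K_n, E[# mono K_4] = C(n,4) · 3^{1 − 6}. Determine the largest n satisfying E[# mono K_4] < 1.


We need C(n, 4) · 3^{1 − 6} < 1, i.e. C(n, 4) < 3^{6 − 1} = 243.
Check values of n near the boundary:
  n = 5: C(5, 4) = 5; 5 < 243? YES
  n = 6: C(6, 4) = 15; 15 < 243? YES
  n = 7: C(7, 4) = 35; 35 < 243? YES
  n = 8: C(8, 4) = 70; 70 < 243? YES
  n = 9: C(9, 4) = 126; 126 < 243? YES
  n = 10: C(10, 4) = 210; 210 < 243? YES
  n = 11: C(11, 4) = 330; 330 < 243? NO
The largest n with C(n, 4) < 243 is n = 10 (where E[X] = 70/81 ≈ 0.864). Hence R_3(4) > 10, i.e. R_3(4) ≥ 11.

Largest n = 10; hence R_3(4) > 10.


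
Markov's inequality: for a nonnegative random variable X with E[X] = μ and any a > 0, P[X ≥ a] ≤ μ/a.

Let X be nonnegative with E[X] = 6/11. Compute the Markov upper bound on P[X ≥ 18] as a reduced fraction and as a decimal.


μ = E[X] = 6/11, a = 18.
Markov: P[X ≥ 18] ≤ μ/a = (6/11)/18 = 1/33.
Numerically: ≈ 0.0303.
(Since a = 18 > μ = 0.5455, the bound 1/33 is < 1 and informative.)

P[X ≥ 18] ≤ 1/33 ≈ 0.0303.


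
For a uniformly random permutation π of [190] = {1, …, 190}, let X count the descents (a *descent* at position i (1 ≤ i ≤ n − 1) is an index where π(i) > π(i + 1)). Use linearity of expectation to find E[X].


Write X = Σ X_I over i = 1, …, 189, with X_I the indicator of one descent.
There are 189 indicators.
For each fixed i, the pair (π(i), π(i+1)) is a uniformly random ordered pair of distinct values from {1, …, 190}; by symmetry P[π(i) > π(i+1)] = 1/2.
By linearity: E[X] = 189 · (1/2) = (190 − 1) · (1/2) = 189/2 ≈ 94.5000.

E[X] = 189/2 = 94.5000.


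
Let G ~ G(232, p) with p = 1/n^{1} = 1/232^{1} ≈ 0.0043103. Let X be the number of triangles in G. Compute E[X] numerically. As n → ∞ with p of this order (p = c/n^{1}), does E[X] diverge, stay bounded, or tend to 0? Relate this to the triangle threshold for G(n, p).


Number of potential triangles: C(232, 3) = 2054360.
Each occurs with probability p³ ≈ (0.0043103)³ ≈ 8.0082209e-08.
By linearity: E[X] = C(232, 3)·p³ ≈ 2054360 · 8.0082209e-08 ≈ 0.16452.
Here α = 1, so p = 1/n is exactly at the triangle threshold p ~ 1/n. Asymptotically E[X] → c³/6 = 1³/6 = 1/6 ≈ 0.16667, a bounded constant. In this regime the triangle count is asymptotically Poisson(c³/6).

E[X] ≈ 0.16452; in regime p = Θ(1/n^{1}) E[X] stays bounded (at the triangle threshold p ~ 1/n).


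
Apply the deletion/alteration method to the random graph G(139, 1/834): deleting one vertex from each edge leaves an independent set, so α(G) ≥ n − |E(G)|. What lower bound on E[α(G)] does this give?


E[|E(G)|] = C(139, 2)·p = 9591 · (1/834) = 23/2.
E[α(G)] ≥ n − E[|E(G)|] = 139 − 23/2 = 255/2.
Numerically: ≈ 127.50000.
(This is only a lower bound; the true E[α(G)] may be larger.)

E[α(G)] ≥ 255/2 ≈ 127.50000.


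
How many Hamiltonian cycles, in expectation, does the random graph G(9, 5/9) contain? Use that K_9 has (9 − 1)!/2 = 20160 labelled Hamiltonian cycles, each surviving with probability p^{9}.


K_9 has (9 − 1)!/2 = 20160 labelled Hamiltonian cycles.
For each such Hamiltonian cycle H, let X_H = 1 if all 9 edges of H are present in G. Then P[X_H = 1] = p^{9} = (5/9)^{9} = 1953125/387420489.
By linearity: E[X] = Σ_H E[X_H] = 20160 · p^{9} = 20160 · 1953125/387420489 = 4375000000/43046721.
Numerically: E[X] ≈ 101.634.

E[X] = 20160 · (5/9)^{9} = 4375000000/43046721 ≈ 101.634.


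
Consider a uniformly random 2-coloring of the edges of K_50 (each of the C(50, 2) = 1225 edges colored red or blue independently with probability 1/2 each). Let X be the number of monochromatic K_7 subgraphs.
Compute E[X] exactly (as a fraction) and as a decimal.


Let X = Σ_S X_S over the C(50, 7) = 99884400 subsets S of size 7, where X_S = 1 if the K_7 on S is monochromatic.
For a fixed S, the K_7 on S has C(7, 2) = 21 edges. P[all 21 edges red] = (1/2)^21, and likewise for blue, so P[monochromatic] = 2·(1/2)^21 = 2^{1 − 21} = 1/1048576.
By linearity of expectation: E[X] = C(50, 7) · 2^{1 − 21} = 99884400 · 1/1048576 = 6242775/65536.
Numerically: E[X] ≈ 95.25719.

E[X] = C(50,7)·2^(1−C(7,2)) = 6242775/65536 ≈ 95.25719.


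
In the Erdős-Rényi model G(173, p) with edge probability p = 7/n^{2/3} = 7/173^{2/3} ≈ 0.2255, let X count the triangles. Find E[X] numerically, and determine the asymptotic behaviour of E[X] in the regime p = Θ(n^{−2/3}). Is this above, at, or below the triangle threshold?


Number of potential triangles: C(173, 3) = 848046.
Each occurs with probability p³ ≈ (0.2255)³ ≈ 1.146046e-02.
By linearity: E[X] = C(173, 3)·p³ ≈ 848046 · 1.146046e-02 ≈ 9718.9942.
Since α = 2/3 < 1, p = c/n^{2/3} ≫ 1/n is above the triangle threshold p ~ 1/n. Asymptotically E[X] ~ (c³/6)·n^{3(1−α)} = (7³/6)·n^{1} → ∞; triangles are abundant w.h.p.

E[X] ≈ 9718.9942; in regime p = Θ(1/n^{2/3}) E[X] diverges (above the triangle threshold p ~ 1/n).


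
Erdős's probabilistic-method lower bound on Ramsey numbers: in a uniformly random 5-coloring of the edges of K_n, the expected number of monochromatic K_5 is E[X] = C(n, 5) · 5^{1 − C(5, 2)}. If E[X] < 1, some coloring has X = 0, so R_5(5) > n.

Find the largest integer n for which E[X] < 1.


We need C(n, 5) · 5^{1 − 10} < 1, i.e. C(n, 5) < 5^{10 − 1} = 1953125.
Check values of n near the boundary:
  n = 47: C(47, 5) = 1533939; 1533939 < 1953125? YES
  n = 48: C(48, 5) = 1712304; 1712304 < 1953125? YES
  n = 49: C(49, 5) = 1906884; 1906884 < 1953125? YES
  n = 50: C(50, 5) = 2118760; 2118760 < 1953125? NO
  n = 51: C(51, 5) = 2349060; 2349060 < 1953125? NO
The largest n with C(n, 5) < 1953125 is n = 49 (where E[X] = 1906884/1953125 ≈ 0.9763246). Hence R_5(5) > 49, i.e. R_5(5) ≥ 50.

Largest n = 49; hence R_5(5) > 49.


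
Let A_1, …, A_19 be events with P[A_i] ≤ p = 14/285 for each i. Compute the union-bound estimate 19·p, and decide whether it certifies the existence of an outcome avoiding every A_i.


Union bound: P[∪_{i=1}^{19} A_i] ≤ Σ_i P[A_i] ≤ 19·p = 19·(14/285) = 14/15.
Numerically: 14/15 ≈ 0.9333.
Is 14/15 < 1? YES.
Since P[∪ A_i] ≤ 14/15 < 1, the complement has P[∩ A_i^c] ≥ 1 − 14/15 = 1/15 > 0, so some outcome avoids every A_i.

19·p = 14/15 ≈ 0.9333; existence CERTIFIED by the union bound.


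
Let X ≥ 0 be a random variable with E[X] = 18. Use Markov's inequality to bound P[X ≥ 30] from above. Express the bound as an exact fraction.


μ = E[X] = 18, a = 30.
Markov: P[X ≥ 30] ≤ μ/a = (18)/30 = 3/5.
Numerically: ≈ 0.600.
(Since a = 30 > μ = 18.000, the bound 3/5 is < 1 and informative.)

P[X ≥ 30] ≤ 3/5 ≈ 0.600.


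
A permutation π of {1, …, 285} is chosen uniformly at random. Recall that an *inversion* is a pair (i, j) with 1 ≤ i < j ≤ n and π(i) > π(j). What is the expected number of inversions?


Write X = Σ X_I over the C(285, 2) = 40470 pairs i < j, with X_I the indicator of one inversion.
There are 40470 indicators.
For each fixed pair i < j, the values π(i) and π(j) are two distinct elements of {1, …, 285} in uniformly random order; by symmetry P[π(i) > π(j)] = 1/2.
By linearity: E[X] = 40470 · (1/2) = C(285, 2) · (1/2) = 40470/2 = 20235 ≈ 20235.0000.

E[X] = 20235 = 20235.0000.


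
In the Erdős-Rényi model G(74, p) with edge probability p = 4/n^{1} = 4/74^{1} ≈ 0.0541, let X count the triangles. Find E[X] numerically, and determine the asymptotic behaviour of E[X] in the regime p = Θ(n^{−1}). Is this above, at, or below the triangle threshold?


Number of potential triangles: C(74, 3) = 64824.
Each occurs with probability p³ ≈ (0.0541)³ ≈ 1.57937e-04.
By linearity: E[X] = C(74, 3)·p³ ≈ 64824 · 1.57937e-04 ≈ 10.238.
Here α = 1, so p = 4/n is exactly at the triangle threshold p ~ 1/n. Asymptotically E[X] → c³/6 = 4³/6 = 32/3 ≈ 10.667, a bounded constant. In this regime the triangle count is asymptotically Poisson(c³/6).

E[X] ≈ 10.238; in regime p = Θ(1/n^{1}) E[X] stays bounded (at the triangle threshold p ~ 1/n).


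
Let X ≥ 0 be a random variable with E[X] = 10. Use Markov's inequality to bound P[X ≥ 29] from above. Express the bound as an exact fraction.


μ = E[X] = 10, a = 29.
Markov: P[X ≥ 29] ≤ μ/a = (10)/29 = 10/29.
Numerically: ≈ 0.3448.
(Since a = 29 > μ = 10.0000, the bound 10/29 is < 1 and informative.)

P[X ≥ 29] ≤ 10/29 ≈ 0.3448.


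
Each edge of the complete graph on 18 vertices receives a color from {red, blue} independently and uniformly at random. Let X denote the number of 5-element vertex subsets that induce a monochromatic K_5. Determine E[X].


Let X = Σ_S X_S over the C(18, 5) = 8568 subsets S of size 5, where X_S = 1 if the K_5 on S is monochromatic.
For a fixed S, the K_5 on S has C(5, 2) = 10 edges. P[all 10 edges red] = (1/2)^10, and likewise for blue, so P[monochromatic] = 2·(1/2)^10 = 2^{1 − 10} = 1/512.
Summing: E[X] = C(18, 5) · 2^{1 − 10} = 8568 · 1/512 = 1071/64.
Numerically: E[X] ≈ 16.734.

E[X] = C(18,5)·2^(1−C(5,2)) = 1071/64 ≈ 16.734.


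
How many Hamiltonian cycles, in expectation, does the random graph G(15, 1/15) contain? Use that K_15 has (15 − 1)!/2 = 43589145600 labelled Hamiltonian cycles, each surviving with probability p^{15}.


K_15 has (15 − 1)!/2 = 43589145600 labelled Hamiltonian cycles.
For each such Hamiltonian cycle H, let X_H = 1 if all 15 edges of H are present in G. Then P[X_H = 1] = p^{15} = (1/15)^{15} = 1/437893890380859375.
By linearity of expectation: E[X] = Σ_H E[X_H] = 43589145600 · p^{15} = 43589145600 · 1/437893890380859375 = 7175168/72081298828125.
Numerically: E[X] ≈ 9.95e-08.

E[X] = 43589145600 · (1/15)^{15} = 7175168/72081298828125 ≈ 9.95e-08.


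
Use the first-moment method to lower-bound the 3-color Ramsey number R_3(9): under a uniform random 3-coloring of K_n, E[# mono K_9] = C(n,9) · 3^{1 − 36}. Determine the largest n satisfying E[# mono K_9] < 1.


We need C(n, 9) · 3^{1 − 36} < 1, i.e. C(n, 9) < 3^{36 − 1} = 50031545098999707.
Check values of n near the boundary:
  n = 300: C(300, 9) = 48052241692154700; 48052241692154700 < 50031545098999707? YES
  n = 301: C(301, 9) = 49533303936090975; 49533303936090975 < 50031545098999707? YES
  n = 302: C(302, 9) = 51054804739588650; 51054804739588650 < 50031545098999707? NO
  n = 303: C(303, 9) = 52617706925494425; 52617706925494425 < 50031545098999707? NO
  n = 304: C(304, 9) = 54222992899492560; 54222992899492560 < 50031545098999707? NO
The largest n with C(n, 9) < 50031545098999707 is n = 301 (where E[X] = 16511101312030325/16677181699666569 ≈ 0.9900415). Hence R_3(9) > 301, i.e. R_3(9) ≥ 302.

Largest n = 301; hence R_3(9) > 301.


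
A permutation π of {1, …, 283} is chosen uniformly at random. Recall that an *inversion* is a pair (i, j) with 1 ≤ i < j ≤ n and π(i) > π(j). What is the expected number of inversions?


Write X = Σ X_I over the C(283, 2) = 39903 pairs i < j, with X_I the indicator of one inversion.
There are 39903 indicators.
For each fixed pair i < j, the values π(i) and π(j) are two distinct elements of {1, …, 283} in uniformly random order; by symmetry P[π(i) > π(j)] = 1/2.
By linearity: E[X] = 39903 · (1/2) = C(283, 2) · (1/2) = 39903/2 = 39903/2 ≈ 19951.5000.

E[X] = 39903/2 = 19951.5000.


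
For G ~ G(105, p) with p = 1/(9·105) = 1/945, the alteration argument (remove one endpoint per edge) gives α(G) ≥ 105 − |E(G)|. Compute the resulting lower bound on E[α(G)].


E[|E(G)|] = C(105, 2)·p = 5460 · (1/945) = 52/9.
E[α(G)] ≥ n − E[|E(G)|] = 105 − 52/9 = 893/9.
Numerically: ≈ 99.2222.
(This is only a lower bound; the true E[α(G)] may be larger.)

E[α(G)] ≥ 893/9 ≈ 99.2222.


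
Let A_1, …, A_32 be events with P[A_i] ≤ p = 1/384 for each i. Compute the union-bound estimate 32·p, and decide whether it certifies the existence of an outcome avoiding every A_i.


Union bound: P[∪_{i=1}^{32} A_i] ≤ Σ_i P[A_i] ≤ 32·p = 32·(1/384) = 1/12.
Numerically: 1/12 ≈ 0.083333.
Is 1/12 < 1? YES.
Since P[∪ A_i] ≤ 1/12 < 1, the complement has P[∩ A_i^c] ≥ 1 − 1/12 = 11/12 > 0, so some outcome avoids every A_i.

32·p = 1/12 ≈ 0.083333; existence CERTIFIED by the union bound.


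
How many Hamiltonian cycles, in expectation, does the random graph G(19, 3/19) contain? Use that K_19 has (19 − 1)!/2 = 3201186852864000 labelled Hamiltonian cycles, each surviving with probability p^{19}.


K_19 has (19 − 1)!/2 = 3201186852864000 labelled Hamiltonian cycles.
For each such Hamiltonian cycle H, let X_H = 1 if all 19 edges of H are present in G. Then P[X_H = 1] = p^{19} = (3/19)^{19} = 1162261467/1978419655660313589123979.
By linearity of expectation: E[X] = Σ_H E[X_H] = 3201186852864000 · p^{19} = 3201186852864000 · 1162261467/1978419655660313589123979 = 3720616127750825791488000/1978419655660313589123979.
Numerically: E[X] ≈ 1.8806.

E[X] = 3201186852864000 · (3/19)^{19} = 3720616127750825791488000/1978419655660313589123979 ≈ 1.8806.


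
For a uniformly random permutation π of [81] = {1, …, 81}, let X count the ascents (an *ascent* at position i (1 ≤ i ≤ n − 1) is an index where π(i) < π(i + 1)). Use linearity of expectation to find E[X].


Write X = Σ X_I over i = 1, …, 80, with X_I the indicator of one ascent.
There are 80 indicators.
For each fixed i, the pair (π(i), π(i+1)) is a uniformly random ordered pair of distinct values from {1, …, 81}; by symmetry P[π(i) < π(i+1)] = 1/2.
By linearity: E[X] = 80 · (1/2) = (81 − 1) · (1/2) = 40 ≈ 40.000000.

E[X] = 40 = 40.000000.


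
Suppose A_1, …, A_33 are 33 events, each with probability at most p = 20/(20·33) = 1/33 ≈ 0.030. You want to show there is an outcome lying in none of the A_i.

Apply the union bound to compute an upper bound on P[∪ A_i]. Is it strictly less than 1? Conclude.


Union bound: P[∪_{i=1}^{33} A_i] ≤ Σ_i P[A_i] ≤ 33·p = 33·(1/33) = 1.
Numerically: 1 ≈ 1.000.
Is 1 < 1? NO.
Since the bound 1 is ≥ 1, the union bound is uninformative here; it does NOT by itself certify existence.

33·p = 1 ≈ 1.000; existence NOT certified by the union bound.


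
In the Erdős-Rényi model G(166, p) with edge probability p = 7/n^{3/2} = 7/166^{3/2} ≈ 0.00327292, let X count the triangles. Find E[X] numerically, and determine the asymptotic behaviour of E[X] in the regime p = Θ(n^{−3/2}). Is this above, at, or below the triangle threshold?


Number of potential triangles: C(166, 3) = 748660.
Each occurs with probability p³ ≈ (0.00327292)³ ≈ 3.50596619e-08.
By linearity: E[X] = C(166, 3)·p³ ≈ 748660 · 3.50596619e-08 ≈ 0.026248.
Since α = 3/2 > 1, p = c/n^{3/2} = o(1/n) is below the triangle threshold p ~ 1/n. Asymptotically E[X] ~ (c³/6)·n^{3(1−α)} = (7³/6)·n^{-1.5} → 0, so by Markov's inequality G has no triangles w.h.p.

E[X] ≈ 0.026248; in regime p = Θ(1/n^{3/2}) E[X] tends to 0 (below the triangle threshold p ~ 1/n).


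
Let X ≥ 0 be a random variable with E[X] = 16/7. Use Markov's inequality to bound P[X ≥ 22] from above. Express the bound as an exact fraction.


μ = E[X] = 16/7, a = 22.
Markov: P[X ≥ 22] ≤ μ/a = (16/7)/22 = 8/77.
Numerically: ≈ 0.104.
(Since a = 22 > μ = 2.286, the bound 8/77 is < 1 and informative.)

P[X ≥ 22] ≤ 8/77 ≈ 0.104.


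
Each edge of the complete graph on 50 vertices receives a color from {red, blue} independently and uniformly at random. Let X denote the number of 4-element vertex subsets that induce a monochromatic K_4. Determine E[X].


Let X = Σ_S X_S over the C(50, 4) = 230300 subsets S of size 4, where X_S = 1 if the K_4 on S is monochromatic.
For a fixed S, the K_4 on S has C(4, 2) = 6 edges. P[all 6 edges red] = (1/2)^6, and likewise for blue, so P[monochromatic] = 2·(1/2)^6 = 2^{1 − 6} = 1/32.
By linearity of expectation: E[X] = C(50, 4) · 2^{1 − 6} = 230300 · 1/32 = 57575/8.
Numerically: E[X] ≈ 7196.87500.

E[X] = C(50,4)·2^(1−C(4,2)) = 57575/8 ≈ 7196.87500.


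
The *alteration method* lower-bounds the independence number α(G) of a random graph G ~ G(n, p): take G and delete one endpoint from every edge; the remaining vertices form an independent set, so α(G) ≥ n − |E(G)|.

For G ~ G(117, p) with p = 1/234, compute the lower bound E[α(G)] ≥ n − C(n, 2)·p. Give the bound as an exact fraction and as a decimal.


E[|E(G)|] = C(117, 2)·p = 6786 · (1/234) = 29.
E[α(G)] ≥ n − E[|E(G)|] = 117 − 29 = 88.
Numerically: ≈ 88.00000.
(This is only a lower bound; the true E[α(G)] may be larger.)

E[α(G)] ≥ 88 ≈ 88.00000.


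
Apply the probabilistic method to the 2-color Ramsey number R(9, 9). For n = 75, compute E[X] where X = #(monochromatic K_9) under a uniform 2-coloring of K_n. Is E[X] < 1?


E[X] = C(75, 9) · 2^{1 − 36} = 125595622175 · 2^{−35} = 125595622175/34359738368.
As a reduced fraction: E[X] = 125595622175/34359738368 ≈ 3.65531.
Is E[X] < 1? NO.
Since E[X] ≥ 1, the first-moment bound is inconclusive at n = 75; it does NOT by itself certify R(9, 9) > 75.

E[X] = 125595622175/34359738368 ≈ 3.65531; E[X] ≥ 1; first-moment method inconclusive here.


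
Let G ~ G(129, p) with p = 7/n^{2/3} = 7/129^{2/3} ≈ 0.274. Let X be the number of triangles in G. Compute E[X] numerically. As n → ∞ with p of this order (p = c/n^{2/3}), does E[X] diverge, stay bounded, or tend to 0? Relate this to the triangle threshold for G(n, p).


Number of potential triangles: C(129, 3) = 349504.
Each occurs with probability p³ ≈ (0.274)³ ≈ 2.06117e-02.
By linearity: E[X] = C(129, 3)·p³ ≈ 349504 · 2.06117e-02 ≈ 7203.886.
Since α = 2/3 < 1, p = c/n^{2/3} ≫ 1/n is above the triangle threshold p ~ 1/n. Asymptotically E[X] ~ (c³/6)·n^{3(1−α)} = (7³/6)·n^{1} → ∞; triangles are abundant w.h.p.

E[X] ≈ 7203.886; in regime p = Θ(1/n^{2/3}) E[X] diverges (above the triangle threshold p ~ 1/n).


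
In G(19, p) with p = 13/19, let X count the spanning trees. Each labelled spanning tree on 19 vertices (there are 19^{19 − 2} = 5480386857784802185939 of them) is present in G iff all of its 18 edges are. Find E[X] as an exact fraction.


K_19 has 19^{19 − 2} = 5480386857784802185939 labelled spanning trees.
For each such spanning tree H, let X_H = 1 if all 18 edges of H are present in G. Then P[X_H = 1] = p^{18} = (13/19)^{18} = 112455406951957393129/104127350297911241532841.
By linearity of expectation: E[X] = Σ_H E[X_H] = 5480386857784802185939 · p^{18} = 5480386857784802185939 · 112455406951957393129/104127350297911241532841 = 112455406951957393129/19.
Numerically: E[X] ≈ 5.9187e+18.

E[X] = 5480386857784802185939 · (13/19)^{18} = 112455406951957393129/19 ≈ 5.9187e+18.


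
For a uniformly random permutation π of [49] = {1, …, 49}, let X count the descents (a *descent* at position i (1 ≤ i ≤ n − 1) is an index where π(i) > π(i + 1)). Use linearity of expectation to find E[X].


Write X = Σ X_I over i = 1, …, 48, with X_I the indicator of one descent.
There are 48 indicators.
For each fixed i, the pair (π(i), π(i+1)) is a uniformly random ordered pair of distinct values from {1, …, 49}; by symmetry P[π(i) > π(i+1)] = 1/2.
By linearity: E[X] = 48 · (1/2) = (49 − 1) · (1/2) = 24 ≈ 24.00000.

E[X] = 24 = 24.00000.


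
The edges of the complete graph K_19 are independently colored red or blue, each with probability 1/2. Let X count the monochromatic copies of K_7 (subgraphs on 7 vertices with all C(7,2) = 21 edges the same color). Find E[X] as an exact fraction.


Let X = Σ_S X_S over the C(19, 7) = 50388 subsets S of size 7, where X_S = 1 if the K_7 on S is monochromatic.
For a fixed S, the K_7 on S has C(7, 2) = 21 edges. P[all 21 edges red] = (1/2)^21, and likewise for blue, so P[monochromatic] = 2·(1/2)^21 = 2^{1 − 21} = 1/1048576.
Summing: E[X] = C(19, 7) · 2^{1 − 21} = 50388 · 1/1048576 = 12597/262144.
Numerically: E[X] ≈ 0.04805.

E[X] = C(19,7)·2^(1−C(7,2)) = 12597/262144 ≈ 0.04805.


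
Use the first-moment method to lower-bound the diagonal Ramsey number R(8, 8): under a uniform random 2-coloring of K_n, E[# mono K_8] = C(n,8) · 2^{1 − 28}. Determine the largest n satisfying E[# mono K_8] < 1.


We need C(n, 8) · 2^{1 − 28} < 1, i.e. C(n, 8) < 2^{28 − 1} = 134217728.
Check values of n near the boundary:
  n = 40: C(40, 8) = 76904685; 76904685 < 134217728? YES
  n = 41: C(41, 8) = 95548245; 95548245 < 134217728? YES
  n = 42: C(42, 8) = 118030185; 118030185 < 134217728? YES
  n = 43: C(43, 8) = 145008513; 145008513 < 134217728? NO
The largest n with C(n, 8) < 134217728 is n = 42 (where E[X] = 118030185/134217728 ≈ 0.879393). Hence R(8, 8) > 42, i.e. R(8, 8) ≥ 43.

Largest n = 42; hence R(8, 8) > 42.


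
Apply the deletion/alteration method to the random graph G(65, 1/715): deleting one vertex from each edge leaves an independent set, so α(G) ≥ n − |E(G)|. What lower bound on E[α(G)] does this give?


E[|E(G)|] = C(65, 2)·p = 2080 · (1/715) = 32/11.
E[α(G)] ≥ n − E[|E(G)|] = 65 − 32/11 = 683/11.
Numerically: ≈ 62.0909.
(This is only a lower bound; the true E[α(G)] may be larger.)

E[α(G)] ≥ 683/11 ≈ 62.0909.


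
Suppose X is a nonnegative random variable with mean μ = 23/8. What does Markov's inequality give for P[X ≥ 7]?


μ = E[X] = 23/8, a = 7.
Markov: P[X ≥ 7] ≤ μ/a = (23/8)/7 = 23/56.
Numerically: ≈ 0.410714.
(Since a = 7 > μ = 2.875000, the bound 23/56 is < 1 and informative.)

P[X ≥ 7] ≤ 23/56 ≈ 0.410714.


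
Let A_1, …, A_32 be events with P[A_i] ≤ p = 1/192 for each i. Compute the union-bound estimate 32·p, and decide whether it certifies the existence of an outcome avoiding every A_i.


Union bound: P[∪_{i=1}^{32} A_i] ≤ Σ_i P[A_i] ≤ 32·p = 32·(1/192) = 1/6.
Numerically: 1/6 ≈ 0.1666667.
Is 1/6 < 1? YES.
Since P[∪ A_i] ≤ 1/6 < 1, the complement has P[∩ A_i^c] ≥ 1 − 1/6 = 5/6 > 0, so some outcome avoids every A_i.

32·p = 1/6 ≈ 0.1666667; existence CERTIFIED by the union bound.


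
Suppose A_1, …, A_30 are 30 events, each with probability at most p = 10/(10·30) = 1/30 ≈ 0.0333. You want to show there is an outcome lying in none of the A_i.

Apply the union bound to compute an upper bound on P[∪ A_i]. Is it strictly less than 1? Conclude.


Union bound: P[∪_{i=1}^{30} A_i] ≤ Σ_i P[A_i] ≤ 30·p = 30·(1/30) = 1.
Numerically: 1 ≈ 1.0000.
Is 1 < 1? NO.
Since the bound 1 is ≥ 1, the union bound is uninformative here; it does NOT by itself certify existence.

30·p = 1 ≈ 1.0000; existence NOT certified by the union bound.


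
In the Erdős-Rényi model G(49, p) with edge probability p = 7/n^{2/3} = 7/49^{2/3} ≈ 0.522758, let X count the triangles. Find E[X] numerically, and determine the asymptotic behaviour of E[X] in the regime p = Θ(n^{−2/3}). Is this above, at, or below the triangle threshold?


Number of potential triangles: C(49, 3) = 18424.
Each occurs with probability p³ ≈ (0.522758)³ ≈ 1.42857143e-01.
By linearity: E[X] = C(49, 3)·p³ ≈ 18424 · 1.42857143e-01 ≈ 2632.000000.
Since α = 2/3 < 1, p = c/n^{2/3} ≫ 1/n is above the triangle threshold p ~ 1/n. Asymptotically E[X] ~ (c³/6)·n^{3(1−α)} = (7³/6)·n^{1} → ∞; triangles are abundant w.h.p.

E[X] ≈ 2632.000000; in regime p = Θ(1/n^{2/3}) E[X] diverges (above the triangle threshold p ~ 1/n).


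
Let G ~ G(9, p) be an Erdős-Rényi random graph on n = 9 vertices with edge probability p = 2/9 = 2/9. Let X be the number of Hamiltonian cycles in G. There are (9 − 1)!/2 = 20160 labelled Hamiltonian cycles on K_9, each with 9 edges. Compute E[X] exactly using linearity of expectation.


K_9 has (9 − 1)!/2 = 20160 labelled Hamiltonian cycles.
For each such Hamiltonian cycle H, let X_H = 1 if all 9 edges of H are present in G. Then P[X_H = 1] = p^{9} = (2/9)^{9} = 512/387420489.
Summing the indicators: E[X] = Σ_H E[X_H] = 20160 · p^{9} = 20160 · 512/387420489 = 1146880/43046721.
Numerically: E[X] ≈ 0.0266.

E[X] = 20160 · (2/9)^{9} = 1146880/43046721 ≈ 0.0266.


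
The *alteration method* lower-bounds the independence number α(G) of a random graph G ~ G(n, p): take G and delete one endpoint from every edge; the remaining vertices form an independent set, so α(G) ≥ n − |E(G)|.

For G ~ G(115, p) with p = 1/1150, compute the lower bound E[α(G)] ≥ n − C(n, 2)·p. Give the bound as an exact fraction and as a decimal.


E[|E(G)|] = C(115, 2)·p = 6555 · (1/1150) = 57/10.
E[α(G)] ≥ n − E[|E(G)|] = 115 − 57/10 = 1093/10.
Numerically: ≈ 109.30000.
(This is only a lower bound; the true E[α(G)] may be larger.)

E[α(G)] ≥ 1093/10 ≈ 109.30000.


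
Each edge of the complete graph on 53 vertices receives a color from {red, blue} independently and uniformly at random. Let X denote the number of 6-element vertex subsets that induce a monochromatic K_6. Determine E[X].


Let X = Σ_S X_S over the C(53, 6) = 22957480 subsets S of size 6, where X_S = 1 if the K_6 on S is monochromatic.
For a fixed S, the K_6 on S has C(6, 2) = 15 edges. P[all 15 edges red] = (1/2)^15, and likewise for blue, so P[monochromatic] = 2·(1/2)^15 = 2^{1 − 15} = 1/16384.
By linearity of expectation: E[X] = C(53, 6) · 2^{1 − 15} = 22957480 · 1/16384 = 2869685/2048.
Numerically: E[X] ≈ 1401.21338.

E[X] = C(53,6)·2^(1−C(6,2)) = 2869685/2048 ≈ 1401.21338.


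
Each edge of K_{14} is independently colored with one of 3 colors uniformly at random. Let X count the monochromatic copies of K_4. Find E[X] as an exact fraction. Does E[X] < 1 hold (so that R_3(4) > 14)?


E[X] = C(14, 4) · 3^{1 − 6} = 1001 · 3^{−5} = 1001/243.
As a reduced fraction: E[X] = 1001/243 ≈ 4.119.
Is E[X] < 1? NO.
Since E[X] ≥ 1, the first-moment bound is inconclusive at n = 14; it does NOT by itself certify R_3(4) > 14.

E[X] = 1001/243 ≈ 4.119; E[X] ≥ 1; first-moment method inconclusive here.


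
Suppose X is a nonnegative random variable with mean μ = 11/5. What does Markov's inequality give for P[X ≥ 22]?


μ = E[X] = 11/5, a = 22.
Markov: P[X ≥ 22] ≤ μ/a = (11/5)/22 = 1/10.
Numerically: ≈ 0.1000.
(Since a = 22 > μ = 2.2000, the bound 1/10 is < 1 and informative.)

P[X ≥ 22] ≤ 1/10 ≈ 0.1000.


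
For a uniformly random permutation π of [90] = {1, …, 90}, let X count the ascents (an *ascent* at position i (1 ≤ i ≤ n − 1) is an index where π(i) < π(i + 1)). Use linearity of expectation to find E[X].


Write X = Σ X_I over i = 1, …, 89, with X_I the indicator of one ascent.
There are 89 indicators.
For each fixed i, the pair (π(i), π(i+1)) is a uniformly random ordered pair of distinct values from {1, …, 90}; by symmetry P[π(i) < π(i+1)] = 1/2.
By linearity: E[X] = 89 · (1/2) = (90 − 1) · (1/2) = 89/2 ≈ 44.500.

E[X] = 89/2 = 44.500.


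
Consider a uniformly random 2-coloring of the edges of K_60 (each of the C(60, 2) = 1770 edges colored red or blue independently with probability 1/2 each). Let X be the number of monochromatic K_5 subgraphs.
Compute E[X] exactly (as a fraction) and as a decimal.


Let X = Σ_S X_S over the C(60, 5) = 5461512 subsets S of size 5, where X_S = 1 if the K_5 on S is monochromatic.
For a fixed S, the K_5 on S has C(5, 2) = 10 edges. P[all 10 edges red] = (1/2)^10, and likewise for blue, so P[monochromatic] = 2·(1/2)^10 = 2^{1 − 10} = 1/512.
Summing: E[X] = C(60, 5) · 2^{1 − 10} = 5461512 · 1/512 = 682689/64.
Numerically: E[X] ≈ 10667.0156.

E[X] = C(60,5)·2^(1−C(5,2)) = 682689/64 ≈ 10667.0156.


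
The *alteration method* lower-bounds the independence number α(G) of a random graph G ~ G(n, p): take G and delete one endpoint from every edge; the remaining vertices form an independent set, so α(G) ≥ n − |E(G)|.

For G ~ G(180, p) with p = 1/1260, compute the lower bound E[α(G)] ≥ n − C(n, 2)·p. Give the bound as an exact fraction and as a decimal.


E[|E(G)|] = C(180, 2)·p = 16110 · (1/1260) = 179/14.
E[α(G)] ≥ n − E[|E(G)|] = 180 − 179/14 = 2341/14.
Numerically: ≈ 167.214.
(This is only a lower bound; the true E[α(G)] may be larger.)

E[α(G)] ≥ 2341/14 ≈ 167.214.


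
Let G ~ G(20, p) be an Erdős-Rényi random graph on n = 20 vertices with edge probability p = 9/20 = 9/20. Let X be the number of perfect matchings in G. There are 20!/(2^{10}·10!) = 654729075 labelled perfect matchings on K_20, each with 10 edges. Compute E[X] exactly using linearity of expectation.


K_20 has 20!/(2^{10}·10!) = 654729075 labelled perfect matchings.
For each such perfect matching H, let X_H = 1 if all 10 edges of H are present in G. Then P[X_H = 1] = p^{10} = (9/20)^{10} = 3486784401/10240000000000.
By linearity: E[X] = Σ_H E[X_H] = 654729075 · p^{10} = 654729075 · 3486784401/10240000000000 = 91315965023646363/409600000000.
Numerically: E[X] ≈ 2.229e+05.

E[X] = 654729075 · (9/20)^{10} = 91315965023646363/409600000000 ≈ 2.229e+05.


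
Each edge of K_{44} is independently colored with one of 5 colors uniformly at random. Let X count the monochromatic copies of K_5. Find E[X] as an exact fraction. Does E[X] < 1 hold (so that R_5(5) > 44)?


E[X] = C(44, 5) · 5^{1 − 10} = 1086008 · 5^{−9} = 1086008/1953125.
As a reduced fraction: E[X] = 1086008/1953125 ≈ 0.5560.
Is E[X] < 1? YES.
Since E[X] < 1, there exists a 5-coloring of K_{44} with no monochromatic K_5; hence R_5(5) > 44.

E[X] = 1086008/1953125 ≈ 0.5560; E[X] < 1, so R_5(5) > 44.


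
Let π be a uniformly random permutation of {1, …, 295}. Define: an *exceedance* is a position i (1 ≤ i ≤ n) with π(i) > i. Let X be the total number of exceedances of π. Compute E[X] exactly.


Write X = Σ_{i=1}^{295} X_i, where X_i = 1_{π(i) > i}.
For each fixed i, π(i) is uniform over {1, …, 295} (marginal of a uniform permutation), so P[π(i) > i] = (n − i)/n. Summing: Σ_{i=1}^{295} (n − i)/n = (0 + 1 + … + 294)/295 = 295(295 − 1)/(2·295) = (295 − 1)/2.
Hence E[X] = Σ_{i=1}^{295} (295 − i)/295 = 147 ≈ 147.0000.

E[X] = 147 = 147.0000.


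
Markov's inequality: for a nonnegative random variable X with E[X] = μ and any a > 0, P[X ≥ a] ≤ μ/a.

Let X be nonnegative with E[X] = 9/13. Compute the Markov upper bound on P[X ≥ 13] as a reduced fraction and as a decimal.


μ = E[X] = 9/13, a = 13.
Markov: P[X ≥ 13] ≤ μ/a = (9/13)/13 = 9/169.
Numerically: ≈ 0.053254.
(Since a = 13 > μ = 0.692308, the bound 9/169 is < 1 and informative.)

P[X ≥ 13] ≤ 9/169 ≈ 0.053254.


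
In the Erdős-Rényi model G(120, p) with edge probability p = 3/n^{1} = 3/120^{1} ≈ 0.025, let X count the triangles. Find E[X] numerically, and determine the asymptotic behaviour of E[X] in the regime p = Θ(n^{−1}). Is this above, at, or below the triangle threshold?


Number of potential triangles: C(120, 3) = 280840.
Each occurs with probability p³ ≈ (0.025)³ ≈ 1.562500e-05.
By linearity: E[X] = C(120, 3)·p³ ≈ 280840 · 1.562500e-05 ≈ 4.3881.
Here α = 1, so p = 3/n is exactly at the triangle threshold p ~ 1/n. Asymptotically E[X] → c³/6 = 3³/6 = 9/2 ≈ 4.5000, a bounded constant. In this regime the triangle count is asymptotically Poisson(c³/6).

E[X] ≈ 4.3881; in regime p = Θ(1/n^{1}) E[X] stays bounded (at the triangle threshold p ~ 1/n).


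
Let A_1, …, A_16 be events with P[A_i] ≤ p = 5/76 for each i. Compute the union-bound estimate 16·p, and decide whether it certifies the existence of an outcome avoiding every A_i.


Union bound: P[∪_{i=1}^{16} A_i] ≤ Σ_i P[A_i] ≤ 16·p = 16·(5/76) = 20/19.
Numerically: 20/19 ≈ 1.05263.
Is 20/19 < 1? NO.
Since the bound 20/19 is ≥ 1, the union bound is uninformative here; it does NOT by itself certify existence.

16·p = 20/19 ≈ 1.05263; existence NOT certified by the union bound.
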